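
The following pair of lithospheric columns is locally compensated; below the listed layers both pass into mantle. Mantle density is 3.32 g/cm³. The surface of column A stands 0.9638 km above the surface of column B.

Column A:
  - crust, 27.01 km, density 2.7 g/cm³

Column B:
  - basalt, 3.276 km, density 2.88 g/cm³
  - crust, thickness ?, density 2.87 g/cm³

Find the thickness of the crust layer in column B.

Take the compensation level at the base of the deeper column (depth z_c below the surface of column A) and equate Σ ρ_i t_i down to z_c; mantle fills any gap and the z_c terms cancel.
Column A: 27.01×2.7 + (z_c − 27.01)×3.32
Column B: 0.9638×0 + 3.276×2.88 + x×2.87 + (z_c − 0.9638 − 3.276 − x)×3.32
The z_c×3.32 term appears on both sides and cancels. Collect the known terms of each column as K = Σ(ρt)_known − 3.32 × (depth of known layers): K_A = 72.927 − 3.32×27.01 = −16.7462; K_B = 9.43488 − 3.32×(0.9638 + 3.276) = −4.641256.
Balance: K_A = K_B − x×(3.32 − 2.87), so x = (K_B − K_A)/(3.32 − 2.87) = 12.1049/0.45 = 26.9 km.

26.9 km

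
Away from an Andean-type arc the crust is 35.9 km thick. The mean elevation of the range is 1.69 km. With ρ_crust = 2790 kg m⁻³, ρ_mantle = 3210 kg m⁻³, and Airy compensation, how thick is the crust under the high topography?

Root depth r = h ρ_c / (ρ_m − ρ_c) = 1.69 km × 2790 / 420 = 11.23 km.
Total thickness = T + h + r = 35.9 km + 1.69 km + 11.23 km = 48.8 km.

48.8 km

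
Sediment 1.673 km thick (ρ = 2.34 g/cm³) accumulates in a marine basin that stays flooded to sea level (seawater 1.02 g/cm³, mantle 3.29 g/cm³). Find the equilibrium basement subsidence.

Submarine loading: the sediment displaces seawater, and the subsidence is in turn flooded, so s (ρ_m − ρ_w) = t (ρ_sed − ρ_w).
s = 1.673 km × (2.34 − 1.02) / (3.29 − 1.02) = 0.973 km.

0.973 km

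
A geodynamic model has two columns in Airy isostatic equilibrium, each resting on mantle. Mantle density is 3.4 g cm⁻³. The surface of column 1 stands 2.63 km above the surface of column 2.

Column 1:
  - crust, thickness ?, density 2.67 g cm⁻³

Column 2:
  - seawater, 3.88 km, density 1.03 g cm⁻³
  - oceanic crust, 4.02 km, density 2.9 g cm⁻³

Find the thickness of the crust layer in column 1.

27.6 km

Take the compensation level at the base of the deeper column (depth z_c below the surface of column 1) and equate Σ ρ_i t_i down to z_c; mantle fills any gap and the z_c terms cancel.
Column 1: x×2.67 + (z_c − 0 − x)×3.4
Column 2: 2.63×0 + 3.88×1.03 + 4.02×2.9 + (z_c − 2.63 − 7.9)×3.4
The z_c×3.4 term appears on both sides and cancels. Collect the known terms of each column as K = Σ(ρt)_known − 3.4 × (depth of known layers): K_1 = 0 − 3.4×0 = 0; K_2 = 15.6544 − 3.4×(2.63 + 7.9) = −20.1476.
Balance: K_1 − x×(3.4 − 2.67) = K_2, so x = (K_1 − K_2)/(3.4 − 2.67) = 20.1476/0.73 = 27.6 km.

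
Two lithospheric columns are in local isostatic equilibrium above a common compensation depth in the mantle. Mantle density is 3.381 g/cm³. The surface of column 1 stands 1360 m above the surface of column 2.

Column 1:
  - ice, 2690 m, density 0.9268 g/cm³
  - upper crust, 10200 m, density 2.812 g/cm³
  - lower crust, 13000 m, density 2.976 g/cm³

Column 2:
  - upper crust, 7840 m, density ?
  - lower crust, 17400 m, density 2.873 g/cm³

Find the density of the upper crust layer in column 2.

2.84 g/cm³

Take the compensation level at the base of the deeper column (depth z_c below the surface of column 1) and equate Σ ρ_i t_i down to z_c; mantle fills any gap and the z_c terms cancel.
Column 1: 2690×0.9268 + 10200×2.812 + 13000×2.976 + (z_c − 25890)×3.381
Column 2: 1360×0 + 7840×ρ + 17400×2.873 + (z_c − 1360 − 25240)×3.381
The z_c×3.381 term appears on both sides and cancels. Collect the known terms of each column as K = Σ(ρt)_known − 3.381 × (depth of known layers): K_1 = 69863.492 − 3.381×25890 = −17670.598; K_2 = 49990.2 − 3.381×(1360 + 25240) = −39944.4.
Balance: K_1 = K_2 + 7840×ρ, so ρ = (K_1 − K_2)/7840 = 22273.8/7840 = 2.84 g/cm³.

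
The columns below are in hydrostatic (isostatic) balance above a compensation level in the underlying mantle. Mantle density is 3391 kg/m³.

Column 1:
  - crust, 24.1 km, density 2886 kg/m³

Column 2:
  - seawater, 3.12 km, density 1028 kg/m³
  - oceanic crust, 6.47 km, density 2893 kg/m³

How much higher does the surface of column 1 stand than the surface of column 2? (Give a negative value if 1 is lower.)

0.465 km

For any compensation level in the mantle, the mantle terms cancel and isostasy reduces to e = (Σt_1 − Σt_2) − (Σ(ρt)_1 − Σ(ρt)_2) / ρ_m.
Σt_1 = 24.1 km; Σt_2 = 9.59 km; Σ(ρt)_1 = 69552.6; Σ(ρt)_2 = 21925.07 (in km·kg/m³).
e = (24.1 − 9.59) − (69552.6 − 21925.07) / 3391 = 0.465 km.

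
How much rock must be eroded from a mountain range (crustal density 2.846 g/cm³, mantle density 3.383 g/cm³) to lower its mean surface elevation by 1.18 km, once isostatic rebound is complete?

Net drop Δ = e − u = e − e ρ_c/ρ_m = e (ρ_m − ρ_c)/ρ_m.
e = Δ ρ_m/(ρ_m − ρ_c) = 1.18 km × 3.383/0.537 = 7.43 km.

7.43 km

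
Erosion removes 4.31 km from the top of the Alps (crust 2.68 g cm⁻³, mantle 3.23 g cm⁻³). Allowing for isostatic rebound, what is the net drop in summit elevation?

Rebound u = e ρ_c/ρ_m = 4.31 km × 2.68/3.23 = 3.576 km.
Net surface drop = e − u = 4.31 km − 3.576 km = e (ρ_m − ρ_c)/ρ_m = 0.734 km.

0.734 km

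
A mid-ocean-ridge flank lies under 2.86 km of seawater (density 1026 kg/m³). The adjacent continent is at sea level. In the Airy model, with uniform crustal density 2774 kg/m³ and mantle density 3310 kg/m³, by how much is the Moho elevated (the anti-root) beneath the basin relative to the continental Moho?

For local isostatic compensation: replacing crust with seawater at the top is compensated by replacing crust with mantle at the base: d (ρ_c − ρ_w) = a (ρ_m − ρ_c).
a = d (ρ_c − ρ_w)/(ρ_m − ρ_c) = 2.86 km × 1748/536 = 9.33 km.

9.33 km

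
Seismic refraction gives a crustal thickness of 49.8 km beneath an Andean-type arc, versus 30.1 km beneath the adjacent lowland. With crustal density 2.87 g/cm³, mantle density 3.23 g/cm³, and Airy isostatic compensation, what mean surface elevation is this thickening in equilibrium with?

Excess crust Δ = 49.8 km − 30.1 km = 19.7 km, split between elevation h and root r with h + r = Δ.
Airy balance ρ_c h = (ρ_m − ρ_c) r gives r = h ρ_c/(ρ_m − ρ_c), so h (1 + ρ_c/(ρ_m − ρ_c)) = Δ, i.e. h = Δ (ρ_m − ρ_c)/ρ_m.
h = 19.7 km × 0.36/3.23 = 2.2 km.

2.2 km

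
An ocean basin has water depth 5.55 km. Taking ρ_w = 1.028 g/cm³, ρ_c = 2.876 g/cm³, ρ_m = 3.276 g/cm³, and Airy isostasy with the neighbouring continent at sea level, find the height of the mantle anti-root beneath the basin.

Equating mass per unit area of the two columns: replacing crust with seawater at the top is compensated by replacing crust with mantle at the base: d (ρ_c − ρ_w) = a (ρ_m − ρ_c).
a = d (ρ_c − ρ_w)/(ρ_m − ρ_c) = 5.55 km × 1.848/0.4 = 25.6 km.

25.6 km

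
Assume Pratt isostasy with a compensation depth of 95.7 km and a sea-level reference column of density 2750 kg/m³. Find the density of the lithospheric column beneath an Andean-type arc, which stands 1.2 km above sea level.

2720 kg/m³

Pratt balance: ρ_ref D = ρ (D + h).
ρ = ρ_ref D/(D + h) = 2750 × 95.7 km/(95.7 km + 1.2 km) = 2720 kg/m³.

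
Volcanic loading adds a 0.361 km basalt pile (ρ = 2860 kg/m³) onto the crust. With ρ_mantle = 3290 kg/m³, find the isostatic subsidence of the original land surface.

0.314 km

Subaerial loading: s = t ρ_load / ρ_m.
s = 0.361 km × 2860/3290 = 0.314 km.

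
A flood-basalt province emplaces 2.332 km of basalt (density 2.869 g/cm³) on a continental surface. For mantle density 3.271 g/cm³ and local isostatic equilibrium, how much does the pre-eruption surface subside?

Subaerial loading: s = t ρ_load / ρ_m.
s = 2.332 km × 2.869/3.271 = 2.05 km.

2.05 km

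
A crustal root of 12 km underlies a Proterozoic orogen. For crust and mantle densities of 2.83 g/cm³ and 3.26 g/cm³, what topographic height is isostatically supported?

In Airy isostatic equilibrium: ρ_c h = (ρ_m − ρ_c) r.
h = r (ρ_m − ρ_c) / ρ_c = 12 km × (3.26 − 2.83) / 2.83 = 1.82 km.

1.82 km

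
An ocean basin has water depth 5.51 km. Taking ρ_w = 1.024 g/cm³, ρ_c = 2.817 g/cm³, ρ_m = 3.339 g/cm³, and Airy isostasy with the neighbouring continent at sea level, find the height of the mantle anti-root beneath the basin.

18.9 km

Equating mass per unit area of the two columns: replacing crust with seawater at the top is compensated by replacing crust with mantle at the base: d (ρ_c − ρ_w) = a (ρ_m − ρ_c).
a = d (ρ_c − ρ_w)/(ρ_m − ρ_c) = 5.51 km × 1.793/0.522 = 18.9 km.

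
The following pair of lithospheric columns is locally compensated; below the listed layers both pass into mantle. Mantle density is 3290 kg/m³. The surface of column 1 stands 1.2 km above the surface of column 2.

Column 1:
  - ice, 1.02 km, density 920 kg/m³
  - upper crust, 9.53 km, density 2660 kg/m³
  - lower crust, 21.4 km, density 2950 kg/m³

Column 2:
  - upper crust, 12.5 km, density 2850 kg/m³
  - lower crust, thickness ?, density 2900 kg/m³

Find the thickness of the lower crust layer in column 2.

16 km

Take the compensation level at the base of the deeper column (depth z_c below the surface of column 1) and equate Σ ρ_i t_i down to z_c; mantle fills any gap and the z_c terms cancel.
Column 1: 1.02×920 + 9.53×2660 + 21.4×2950 + (z_c − 31.95)×3290
Column 2: 1.2×0 + 12.5×2850 + x×2900 + (z_c − 1.2 − 12.5 − x)×3290
The z_c×3290 term appears on both sides and cancels. Collect the known terms of each column as K = Σ(ρt)_known − 3290 × (depth of known layers): K_1 = 89418.2 − 3290×31.95 = −15697.3; K_2 = 35625 − 3290×(1.2 + 12.5) = −9448.
Balance: K_1 = K_2 − x×(3290 − 2900), so x = (K_2 − K_1)/(3290 − 2900) = 6249.3/390 = 16 km.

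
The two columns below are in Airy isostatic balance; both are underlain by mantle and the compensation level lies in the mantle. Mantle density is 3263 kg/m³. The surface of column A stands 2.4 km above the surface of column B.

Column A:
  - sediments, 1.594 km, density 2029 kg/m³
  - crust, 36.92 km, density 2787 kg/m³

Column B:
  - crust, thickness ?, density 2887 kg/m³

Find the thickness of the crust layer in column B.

31.1 km

Take the compensation level at the base of the deeper column (depth z_c below the surface of column A) and equate Σ ρ_i t_i down to z_c; mantle fills any gap and the z_c terms cancel.
Column A: 1.594×2029 + 36.92×2787 + (z_c − 38.514)×3263
Column B: 2.4×0 + x×2887 + (z_c − 2.4 − 0 − x)×3263
The z_c×3263 term appears on both sides and cancels. Collect the known terms of each column as K = Σ(ρt)_known − 3263 × (depth of known layers): K_A = 106130.266 − 3263×38.514 = −19540.916; K_B = 0 − 3263×(2.4 + 0) = −7831.2.
Balance: K_A = K_B − x×(3263 − 2887), so x = (K_B − K_A)/(3263 − 2887) = 11709.7/376 = 31.1 km.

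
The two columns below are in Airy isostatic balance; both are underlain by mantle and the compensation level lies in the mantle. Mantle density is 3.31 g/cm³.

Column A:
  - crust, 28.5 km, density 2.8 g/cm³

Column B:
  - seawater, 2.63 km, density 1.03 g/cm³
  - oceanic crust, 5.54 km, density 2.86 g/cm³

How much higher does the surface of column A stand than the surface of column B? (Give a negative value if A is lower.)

1.83 km

For any compensation level in the mantle, the mantle terms cancel and isostasy reduces to e = (Σt_A − Σt_B) − (Σ(ρt)_A − Σ(ρt)_B) / ρ_m.
Σt_A = 28.5 km; Σt_B = 8.17 km; Σ(ρt)_A = 79.8; Σ(ρt)_B = 18.5533 (in km·g/cm³).
e = (28.5 − 8.17) − (79.8 − 18.5533) / 3.31 = 1.83 km.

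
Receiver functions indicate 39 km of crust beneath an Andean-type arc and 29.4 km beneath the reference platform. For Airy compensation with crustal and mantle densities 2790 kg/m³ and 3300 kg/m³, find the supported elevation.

Excess crust Δ = 39 km − 29.4 km = 9.6 km, split between elevation h and root r with h + r = Δ.
Airy balance ρ_c h = (ρ_m − ρ_c) r gives r = h ρ_c/(ρ_m − ρ_c), so h (1 + ρ_c/(ρ_m − ρ_c)) = Δ, i.e. h = Δ (ρ_m − ρ_c)/ρ_m.
h = 9.6 km × 510/3300 = 1.48 km.

1.48 km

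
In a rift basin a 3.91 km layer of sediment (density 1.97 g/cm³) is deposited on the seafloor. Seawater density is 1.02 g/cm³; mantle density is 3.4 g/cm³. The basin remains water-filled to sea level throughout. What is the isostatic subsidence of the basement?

Submarine loading: the sediment displaces seawater, and the subsidence is in turn flooded, so s (ρ_m − ρ_w) = t (ρ_sed − ρ_w).
s = 3.91 km × (1.97 − 1.02) / (3.4 − 1.02) = 1.56 km.

1.56 km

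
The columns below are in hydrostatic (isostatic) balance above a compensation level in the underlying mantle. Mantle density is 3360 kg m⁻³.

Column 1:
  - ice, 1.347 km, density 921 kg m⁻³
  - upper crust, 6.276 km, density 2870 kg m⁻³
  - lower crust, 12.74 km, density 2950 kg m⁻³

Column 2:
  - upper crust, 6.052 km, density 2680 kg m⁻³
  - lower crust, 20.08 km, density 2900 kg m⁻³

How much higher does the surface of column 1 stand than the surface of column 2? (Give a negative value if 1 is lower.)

−0.526 km

For any compensation level in the mantle, the mantle terms cancel and isostasy reduces to e = (Σt_1 − Σt_2) − (Σ(ρt)_1 − Σ(ρt)_2) / ρ_m.
Σt_1 = 20.363 km; Σt_2 = 26.132 km; Σ(ρt)_1 = 56835.707; Σ(ρt)_2 = 74451.36 (in km·kg m⁻³).
e = (20.363 − 26.132) − (56835.707 − 74451.36) / 3360 = −0.526 km.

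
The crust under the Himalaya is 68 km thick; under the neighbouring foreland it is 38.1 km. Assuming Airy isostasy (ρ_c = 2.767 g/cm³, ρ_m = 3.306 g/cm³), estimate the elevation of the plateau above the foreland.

4.87 km

Excess crust Δ = 68 km − 38.1 km = 29.9 km, split between elevation h and root r with h + r = Δ.
Airy balance ρ_c h = (ρ_m − ρ_c) r gives r = h ρ_c/(ρ_m − ρ_c), so h (1 + ρ_c/(ρ_m − ρ_c)) = Δ, i.e. h = Δ (ρ_m − ρ_c)/ρ_m.
h = 29.9 km × 0.539/3.306 = 4.87 km.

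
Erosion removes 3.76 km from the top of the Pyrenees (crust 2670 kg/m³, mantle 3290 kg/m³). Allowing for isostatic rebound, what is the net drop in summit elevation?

0.709 km

Rebound u = e ρ_c/ρ_m = 3.76 km × 2670/3290 = 3.051 km.
Net surface drop = e − u = 3.76 km − 3.051 km = e (ρ_m − ρ_c)/ρ_m = 0.709 km.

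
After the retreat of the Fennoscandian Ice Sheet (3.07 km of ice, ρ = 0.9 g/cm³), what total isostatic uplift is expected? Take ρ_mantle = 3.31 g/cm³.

0.835 km

Removing the load lets mantle flow back in; uplift u satisfies ρ_ice t = ρ_m u.
u = t ρ_ice/ρ_m = 3.07 km × 0.9/3.31 = 0.835 km.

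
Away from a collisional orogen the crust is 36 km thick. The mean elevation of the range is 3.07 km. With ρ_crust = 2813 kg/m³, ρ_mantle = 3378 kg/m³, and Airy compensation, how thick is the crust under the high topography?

54.4 km

Root depth r = h ρ_c / (ρ_m − ρ_c) = 3.07 km × 2813 / 565 = 15.28 km.
Total thickness = T + h + r = 36 km + 3.07 km + 15.28 km = 54.4 km.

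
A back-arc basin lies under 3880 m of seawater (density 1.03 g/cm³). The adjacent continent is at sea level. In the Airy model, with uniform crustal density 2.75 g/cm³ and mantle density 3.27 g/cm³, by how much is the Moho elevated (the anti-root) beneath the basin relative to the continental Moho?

12800 m

Equating mass per unit area of the two columns: replacing crust with seawater at the top is compensated by replacing crust with mantle at the base: d (ρ_c − ρ_w) = a (ρ_m − ρ_c).
a = d (ρ_c − ρ_w)/(ρ_m − ρ_c) = 3880 m × 1.72/0.52 = 12800 m.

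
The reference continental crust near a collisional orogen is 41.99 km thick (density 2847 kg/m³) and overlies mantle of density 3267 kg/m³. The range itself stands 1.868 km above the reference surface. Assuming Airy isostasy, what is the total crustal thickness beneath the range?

56.5 km

Root depth r = h ρ_c / (ρ_m − ρ_c) = 1.868 km × 2847 / 420 = 12.66 km.
Total thickness = T + h + r = 41.99 km + 1.868 km + 12.66 km = 56.5 km.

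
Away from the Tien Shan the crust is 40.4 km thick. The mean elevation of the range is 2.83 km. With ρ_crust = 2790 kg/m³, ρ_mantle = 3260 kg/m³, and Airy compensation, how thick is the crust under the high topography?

Root depth r = h ρ_c / (ρ_m − ρ_c) = 2.83 km × 2790 / 470 = 16.8 km.
Total thickness = T + h + r = 40.4 km + 2.83 km + 16.8 km = 60 km.

60 km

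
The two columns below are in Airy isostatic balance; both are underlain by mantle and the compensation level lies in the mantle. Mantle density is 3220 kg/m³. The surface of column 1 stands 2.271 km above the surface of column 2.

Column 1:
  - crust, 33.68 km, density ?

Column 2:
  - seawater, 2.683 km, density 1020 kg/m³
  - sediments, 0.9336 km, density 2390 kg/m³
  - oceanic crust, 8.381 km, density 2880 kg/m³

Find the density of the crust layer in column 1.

Take the compensation level at the base of the deeper column (depth z_c below the surface of column 1) and equate Σ ρ_i t_i down to z_c; mantle fills any gap and the z_c terms cancel.
Column 1: 33.68×ρ + (z_c − 33.68)×3220
Column 2: 2.271×0 + 2.683×1020 + 0.9336×2390 + 8.381×2880 + (z_c − 2.271 − 11.9976)×3220
The z_c×3220 term appears on both sides and cancels. Collect the known terms of each column as K = Σ(ρt)_known − 3220 × (depth of known layers): K_1 = 0 − 3220×33.68 = −108449.6; K_2 = 29105.244 − 3220×(2.271 + 11.9976) = −16839.648.
Balance: K_1 + 33.68×ρ = K_2, so ρ = (K_2 − K_1)/33.68 = 91610/33.68 = 2720 kg/m³.

2720 kg/m³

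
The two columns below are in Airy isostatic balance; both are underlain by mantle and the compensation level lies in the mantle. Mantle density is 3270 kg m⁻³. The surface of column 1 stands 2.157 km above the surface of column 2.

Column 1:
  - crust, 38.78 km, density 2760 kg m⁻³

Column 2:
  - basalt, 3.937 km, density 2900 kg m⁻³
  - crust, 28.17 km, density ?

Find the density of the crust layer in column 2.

2870 kg m⁻³

Take the compensation level at the base of the deeper column (depth z_c below the surface of column 1) and equate Σ ρ_i t_i down to z_c; mantle fills any gap and the z_c terms cancel.
Column 1: 38.78×2760 + (z_c − 38.78)×3270
Column 2: 2.157×0 + 3.937×2900 + 28.17×ρ + (z_c − 2.157 − 32.107)×3270
The z_c×3270 term appears on both sides and cancels. Collect the known terms of each column as K = Σ(ρt)_known − 3270 × (depth of known layers): K_1 = 107032.8 − 3270×38.78 = −19777.8; K_2 = 11417.3 − 3270×(2.157 + 32.107) = −100625.98.
Balance: K_1 = K_2 + 28.17×ρ, so ρ = (K_1 − K_2)/28.17 = 80848.2/28.17 = 2870 kg m⁻³.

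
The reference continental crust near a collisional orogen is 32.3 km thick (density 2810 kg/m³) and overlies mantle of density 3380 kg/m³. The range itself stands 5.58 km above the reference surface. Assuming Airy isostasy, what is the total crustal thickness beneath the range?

Root depth r = h ρ_c / (ρ_m − ρ_c) = 5.58 km × 2810 / 570 = 27.51 km.
Total thickness = T + h + r = 32.3 km + 5.58 km + 27.51 km = 65.4 km.

65.4 km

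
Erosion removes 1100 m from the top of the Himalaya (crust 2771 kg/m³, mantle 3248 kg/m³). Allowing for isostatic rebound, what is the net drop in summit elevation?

Rebound u = e ρ_c/ρ_m = 1100 m × 2771/3248 = 938.5 m.
Net surface drop = e − u = 1100 m − 938.5 m = e (ρ_m − ρ_c)/ρ_m = 162 m.

162 m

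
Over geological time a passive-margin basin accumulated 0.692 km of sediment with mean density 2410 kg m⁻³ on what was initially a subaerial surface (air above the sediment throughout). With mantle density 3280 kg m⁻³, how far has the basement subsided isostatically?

Subaerial load: s = t ρ_sed / ρ_m = 0.692 km × 2410/3280 = 0.508 km.

0.508 km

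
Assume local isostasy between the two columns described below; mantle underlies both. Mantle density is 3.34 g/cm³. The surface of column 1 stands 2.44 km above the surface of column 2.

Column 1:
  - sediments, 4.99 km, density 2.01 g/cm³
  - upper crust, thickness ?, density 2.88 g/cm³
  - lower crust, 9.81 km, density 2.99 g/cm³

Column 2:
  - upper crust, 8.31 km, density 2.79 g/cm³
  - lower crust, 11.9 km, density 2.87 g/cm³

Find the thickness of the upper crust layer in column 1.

Take the compensation level at the base of the deeper column (depth z_c below the surface of column 1) and equate Σ ρ_i t_i down to z_c; mantle fills any gap and the z_c terms cancel.
Column 1: 4.99×2.01 + x×2.88 + 9.81×2.99 + (z_c − 14.8 − x)×3.34
Column 2: 2.44×0 + 8.31×2.79 + 11.9×2.87 + (z_c − 2.44 − 20.21)×3.34
The z_c×3.34 term appears on both sides and cancels. Collect the known terms of each column as K = Σ(ρt)_known − 3.34 × (depth of known layers): K_1 = 39.3618 − 3.34×14.8 = −10.0702; K_2 = 57.3379 − 3.34×(2.44 + 20.21) = −18.3131.
Balance: K_1 − x×(3.34 − 2.88) = K_2, so x = (K_1 − K_2)/(3.34 − 2.88) = 8.2429/0.46 = 17.9 km.

17.9 km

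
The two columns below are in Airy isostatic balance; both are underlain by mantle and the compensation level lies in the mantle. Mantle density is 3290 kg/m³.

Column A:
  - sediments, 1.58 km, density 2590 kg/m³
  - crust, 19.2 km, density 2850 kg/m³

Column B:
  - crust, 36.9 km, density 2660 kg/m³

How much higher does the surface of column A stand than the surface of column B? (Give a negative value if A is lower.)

−4.16 km

For any compensation level in the mantle, the mantle terms cancel and isostasy reduces to e = (Σt_A − Σt_B) − (Σ(ρt)_A − Σ(ρt)_B) / ρ_m.
Σt_A = 20.78 km; Σt_B = 36.9 km; Σ(ρt)_A = 58812.2; Σ(ρt)_B = 98154 (in km·kg/m³).
e = (20.78 − 36.9) − (58812.2 − 98154) / 3290 = −4.16 km.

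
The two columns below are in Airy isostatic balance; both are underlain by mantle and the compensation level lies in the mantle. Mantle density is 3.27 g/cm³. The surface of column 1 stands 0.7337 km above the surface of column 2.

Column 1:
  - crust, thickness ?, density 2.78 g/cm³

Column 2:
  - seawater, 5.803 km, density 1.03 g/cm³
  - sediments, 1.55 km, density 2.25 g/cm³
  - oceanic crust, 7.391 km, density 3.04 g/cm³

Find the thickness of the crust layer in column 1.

Take the compensation level at the base of the deeper column (depth z_c below the surface of column 1) and equate Σ ρ_i t_i down to z_c; mantle fills any gap and the z_c terms cancel.
Column 1: x×2.78 + (z_c − 0 − x)×3.27
Column 2: 0.7337×0 + 5.803×1.03 + 1.55×2.25 + 7.391×3.04 + (z_c − 0.7337 − 14.744)×3.27
The z_c×3.27 term appears on both sides and cancels. Collect the known terms of each column as K = Σ(ρt)_known − 3.27 × (depth of known layers): K_1 = 0 − 3.27×0 = 0; K_2 = 31.93323 − 3.27×(0.7337 + 14.744) = −18.678849.
Balance: K_1 − x×(3.27 − 2.78) = K_2, so x = (K_1 − K_2)/(3.27 − 2.78) = 18.6788/0.49 = 38.1 km.

38.1 km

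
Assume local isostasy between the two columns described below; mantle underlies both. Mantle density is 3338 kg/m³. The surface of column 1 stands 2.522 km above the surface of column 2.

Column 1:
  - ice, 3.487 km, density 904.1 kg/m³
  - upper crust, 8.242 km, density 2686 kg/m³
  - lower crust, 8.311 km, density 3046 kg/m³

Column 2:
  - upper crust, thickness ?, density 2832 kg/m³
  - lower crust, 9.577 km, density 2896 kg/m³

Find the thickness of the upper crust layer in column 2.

7.19 km

Take the compensation level at the base of the deeper column (depth z_c below the surface of column 1) and equate Σ ρ_i t_i down to z_c; mantle fills any gap and the z_c terms cancel.
Column 1: 3.487×904.1 + 8.242×2686 + 8.311×3046 + (z_c − 20.04)×3338
Column 2: 2.522×0 + x×2832 + 9.577×2896 + (z_c − 2.522 − 9.577 − x)×3338
The z_c×3338 term appears on both sides and cancels. Collect the known terms of each column as K = Σ(ρt)_known − 3338 × (depth of known layers): K_1 = 50605.9147 − 3338×20.04 = −16287.6053; K_2 = 27734.992 − 3338×(2.522 + 9.577) = −12651.47.
Balance: K_1 = K_2 − x×(3338 − 2832), so x = (K_2 − K_1)/(3338 − 2832) = 3636.14/506 = 7.19 km.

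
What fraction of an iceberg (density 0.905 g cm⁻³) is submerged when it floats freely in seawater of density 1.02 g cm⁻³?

Submerged fraction = ρ_obj/ρ_fluid = 0.905/1.02 = 0.887.

0.887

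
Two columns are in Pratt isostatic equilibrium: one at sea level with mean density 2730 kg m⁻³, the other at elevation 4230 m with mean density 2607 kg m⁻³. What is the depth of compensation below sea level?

ρ_ref D = ρ (D + h) → D (ρ_ref − ρ) = ρ h.
D = ρ h/(ρ_ref − ρ) = 2607 × 4230 m/(2730 − 2607) = 89700 m.

89700 m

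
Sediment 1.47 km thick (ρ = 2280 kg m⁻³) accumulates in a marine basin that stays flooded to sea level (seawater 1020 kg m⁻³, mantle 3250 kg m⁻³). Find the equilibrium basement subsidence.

Submarine loading: the sediment displaces seawater, and the subsidence is in turn flooded, so s (ρ_m − ρ_w) = t (ρ_sed − ρ_w).
s = 1.47 km × (2280 − 1020) / (3250 − 1020) = 0.831 km.

0.831 km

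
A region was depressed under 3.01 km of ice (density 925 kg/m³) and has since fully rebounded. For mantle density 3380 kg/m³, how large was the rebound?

0.824 km

Removing the load lets mantle flow back in; uplift u satisfies ρ_ice t = ρ_m u.
u = t ρ_ice/ρ_m = 3.01 km × 925/3380 = 0.824 km.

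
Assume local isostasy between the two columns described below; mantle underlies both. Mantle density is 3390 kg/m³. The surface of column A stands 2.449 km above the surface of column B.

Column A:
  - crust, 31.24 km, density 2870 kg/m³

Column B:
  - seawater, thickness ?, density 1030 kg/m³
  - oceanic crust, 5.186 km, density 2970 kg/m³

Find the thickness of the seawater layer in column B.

2.44 km

Take the compensation level at the base of the deeper column (depth z_c below the surface of column A) and equate Σ ρ_i t_i down to z_c; mantle fills any gap and the z_c terms cancel.
Column A: 31.24×2870 + (z_c − 31.24)×3390
Column B: 2.449×0 + x×1030 + 5.186×2970 + (z_c − 2.449 − 5.186 − x)×3390
The z_c×3390 term appears on both sides and cancels. Collect the known terms of each column as K = Σ(ρt)_known − 3390 × (depth of known layers): K_A = 89658.8 − 3390×31.24 = −16244.8; K_B = 15402.42 − 3390×(2.449 + 5.186) = −10480.23.
Balance: K_A = K_B − x×(3390 − 1030), so x = (K_B − K_A)/(3390 − 1030) = 5764.57/2360 = 2.44 km.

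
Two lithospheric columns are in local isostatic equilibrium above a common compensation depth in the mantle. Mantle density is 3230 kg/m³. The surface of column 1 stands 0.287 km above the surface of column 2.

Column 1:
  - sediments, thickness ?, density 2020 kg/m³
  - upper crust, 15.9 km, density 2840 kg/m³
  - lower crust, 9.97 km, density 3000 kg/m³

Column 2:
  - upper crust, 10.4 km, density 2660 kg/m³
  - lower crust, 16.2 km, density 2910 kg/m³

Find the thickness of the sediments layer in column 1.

Take the compensation level at the base of the deeper column (depth z_c below the surface of column 1) and equate Σ ρ_i t_i down to z_c; mantle fills any gap and the z_c terms cancel.
Column 1: x×2020 + 15.9×2840 + 9.97×3000 + (z_c − 25.87 − x)×3230
Column 2: 0.287×0 + 10.4×2660 + 16.2×2910 + (z_c − 0.287 − 26.6)×3230
The z_c×3230 term appears on both sides and cancels. Collect the known terms of each column as K = Σ(ρt)_known − 3230 × (depth of known layers): K_1 = 75066 − 3230×25.87 = −8494.1; K_2 = 74806 − 3230×(0.287 + 26.6) = −12039.01.
Balance: K_1 − x×(3230 − 2020) = K_2, so x = (K_1 − K_2)/(3230 − 2020) = 3544.91/1210 = 2.93 km.

2.93 km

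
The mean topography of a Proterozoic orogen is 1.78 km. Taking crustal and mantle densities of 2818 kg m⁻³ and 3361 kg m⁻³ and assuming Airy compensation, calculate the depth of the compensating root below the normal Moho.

9.24 km

Equating mass per unit area of the two columns: the weight of the topography is balanced by the buoyancy of the root, ρ_c h = (ρ_m − ρ_c) r.
r = h · ρ_c / (ρ_m − ρ_c) = 1.78 km × 2818 / (3361 − 2818) = 9.24 km.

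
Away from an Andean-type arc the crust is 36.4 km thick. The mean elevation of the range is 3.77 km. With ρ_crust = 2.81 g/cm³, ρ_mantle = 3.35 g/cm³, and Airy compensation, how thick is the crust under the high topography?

59.8 km

Root depth r = h ρ_c / (ρ_m − ρ_c) = 3.77 km × 2.81 / 0.54 = 19.62 km.
Total thickness = T + h + r = 36.4 km + 3.77 km + 19.62 km = 59.8 km.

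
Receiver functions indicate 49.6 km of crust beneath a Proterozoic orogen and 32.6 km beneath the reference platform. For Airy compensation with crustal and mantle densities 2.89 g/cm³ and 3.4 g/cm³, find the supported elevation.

2.55 km

Excess crust Δ = 49.6 km − 32.6 km = 17 km, split between elevation h and root r with h + r = Δ.
Airy balance ρ_c h = (ρ_m − ρ_c) r gives r = h ρ_c/(ρ_m − ρ_c), so h (1 + ρ_c/(ρ_m − ρ_c)) = Δ, i.e. h = Δ (ρ_m − ρ_c)/ρ_m.
h = 17 km × 0.51/3.4 = 2.55 km.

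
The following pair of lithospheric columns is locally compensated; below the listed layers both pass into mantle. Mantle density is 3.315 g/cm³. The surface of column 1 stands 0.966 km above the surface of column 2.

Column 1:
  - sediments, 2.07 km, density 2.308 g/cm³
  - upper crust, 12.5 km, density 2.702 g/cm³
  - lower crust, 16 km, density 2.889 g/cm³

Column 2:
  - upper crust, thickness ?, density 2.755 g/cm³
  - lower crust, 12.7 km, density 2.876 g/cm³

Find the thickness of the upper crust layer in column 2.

Take the compensation level at the base of the deeper column (depth z_c below the surface of column 1) and equate Σ ρ_i t_i down to z_c; mantle fills any gap and the z_c terms cancel.
Column 1: 2.07×2.308 + 12.5×2.702 + 16×2.889 + (z_c − 30.57)×3.315
Column 2: 0.966×0 + x×2.755 + 12.7×2.876 + (z_c − 0.966 − 12.7 − x)×3.315
The z_c×3.315 term appears on both sides and cancels. Collect the known terms of each column as K = Σ(ρt)_known − 3.315 × (depth of known layers): K_1 = 84.77656 − 3.315×30.57 = −16.56299; K_2 = 36.5252 − 3.315×(0.966 + 12.7) = −8.77759.
Balance: K_1 = K_2 − x×(3.315 − 2.755), so x = (K_2 − K_1)/(3.315 − 2.755) = 7.7854/0.56 = 13.9 km.

13.9 km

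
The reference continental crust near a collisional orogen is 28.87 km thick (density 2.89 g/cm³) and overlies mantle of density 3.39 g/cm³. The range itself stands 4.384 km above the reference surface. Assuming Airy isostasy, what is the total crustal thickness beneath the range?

Root depth r = h ρ_c / (ρ_m − ρ_c) = 4.384 km × 2.89 / 0.5 = 25.34 km.
Total thickness = T + h + r = 28.87 km + 4.384 km + 25.34 km = 58.6 km.

58.6 km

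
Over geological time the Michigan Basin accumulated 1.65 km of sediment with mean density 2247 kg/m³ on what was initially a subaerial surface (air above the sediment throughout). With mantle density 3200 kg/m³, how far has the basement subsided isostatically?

Subaerial load: s = t ρ_sed / ρ_m = 1.65 km × 2247/3200 = 1.16 km.

1.16 km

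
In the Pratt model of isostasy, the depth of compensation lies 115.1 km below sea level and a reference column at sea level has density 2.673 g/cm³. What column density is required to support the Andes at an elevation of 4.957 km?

2.56 g/cm³

Pratt balance: ρ_ref D = ρ (D + h).
ρ = ρ_ref D/(D + h) = 2.673 × 115.1 km/(115.1 km + 4.957 km) = 2.56 g/cm³.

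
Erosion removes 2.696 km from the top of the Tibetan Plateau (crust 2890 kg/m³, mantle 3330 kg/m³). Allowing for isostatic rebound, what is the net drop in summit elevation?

0.356 km

Rebound u = e ρ_c/ρ_m = 2.696 km × 2890/3330 = 2.34 km.
Net surface drop = e − u = 2.696 km − 2.34 km = e (ρ_m − ρ_c)/ρ_m = 0.356 km.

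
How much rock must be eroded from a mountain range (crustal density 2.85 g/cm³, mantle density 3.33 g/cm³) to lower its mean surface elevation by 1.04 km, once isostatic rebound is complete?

7.21 km

Net drop Δ = e − u = e − e ρ_c/ρ_m = e (ρ_m − ρ_c)/ρ_m.
e = Δ ρ_m/(ρ_m − ρ_c) = 1.04 km × 3.33/0.48 = 7.21 km.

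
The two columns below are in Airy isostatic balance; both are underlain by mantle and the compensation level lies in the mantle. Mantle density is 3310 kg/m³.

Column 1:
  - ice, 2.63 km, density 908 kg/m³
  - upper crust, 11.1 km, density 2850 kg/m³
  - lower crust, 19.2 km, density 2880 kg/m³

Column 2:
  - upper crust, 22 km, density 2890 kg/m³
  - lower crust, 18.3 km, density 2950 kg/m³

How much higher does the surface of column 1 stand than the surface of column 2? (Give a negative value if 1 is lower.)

1.16 km

For any compensation level in the mantle, the mantle terms cancel and isostasy reduces to e = (Σt_1 − Σt_2) − (Σ(ρt)_1 − Σ(ρt)_2) / ρ_m.
Σt_1 = 32.93 km; Σt_2 = 40.3 km; Σ(ρt)_1 = 89319.04; Σ(ρt)_2 = 117565 (in km·kg/m³).
e = (32.93 − 40.3) − (89319.04 − 117565) / 3310 = 1.16 km.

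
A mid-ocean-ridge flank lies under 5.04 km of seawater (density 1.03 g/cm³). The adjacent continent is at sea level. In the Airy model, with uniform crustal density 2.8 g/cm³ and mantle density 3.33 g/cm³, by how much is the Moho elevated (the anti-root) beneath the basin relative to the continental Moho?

For local isostatic compensation: replacing crust with seawater at the top is compensated by replacing crust with mantle at the base: d (ρ_c − ρ_w) = a (ρ_m − ρ_c).
a = d (ρ_c − ρ_w)/(ρ_m − ρ_c) = 5.04 km × 1.77/0.53 = 16.8 km.

16.8 km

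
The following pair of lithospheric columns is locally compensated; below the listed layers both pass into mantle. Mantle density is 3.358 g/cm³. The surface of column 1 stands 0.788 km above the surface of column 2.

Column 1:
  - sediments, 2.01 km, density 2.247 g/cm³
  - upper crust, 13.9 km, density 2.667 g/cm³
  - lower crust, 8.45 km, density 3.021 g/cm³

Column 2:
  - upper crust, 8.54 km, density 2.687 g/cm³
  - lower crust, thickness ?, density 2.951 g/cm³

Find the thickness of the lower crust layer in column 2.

Take the compensation level at the base of the deeper column (depth z_c below the surface of column 1) and equate Σ ρ_i t_i down to z_c; mantle fills any gap and the z_c terms cancel.
Column 1: 2.01×2.247 + 13.9×2.667 + 8.45×3.021 + (z_c − 24.36)×3.358
Column 2: 0.788×0 + 8.54×2.687 + x×2.951 + (z_c − 0.788 − 8.54 − x)×3.358
The z_c×3.358 term appears on both sides and cancels. Collect the known terms of each column as K = Σ(ρt)_known − 3.358 × (depth of known layers): K_1 = 67.11522 − 3.358×24.36 = −14.68566; K_2 = 22.94698 − 3.358×(0.788 + 8.54) = −8.376444.
Balance: K_1 = K_2 − x×(3.358 − 2.951), so x = (K_2 − K_1)/(3.358 − 2.951) = 6.30922/0.407 = 15.5 km.

15.5 km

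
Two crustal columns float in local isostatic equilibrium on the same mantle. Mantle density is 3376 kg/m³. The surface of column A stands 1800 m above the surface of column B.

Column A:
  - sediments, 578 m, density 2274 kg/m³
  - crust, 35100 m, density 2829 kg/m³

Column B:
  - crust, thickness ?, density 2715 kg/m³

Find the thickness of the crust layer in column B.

20800 m

Take the compensation level at the base of the deeper column (depth z_c below the surface of column A) and equate Σ ρ_i t_i down to z_c; mantle fills any gap and the z_c terms cancel.
Column A: 578×2274 + 35100×2829 + (z_c − 35678)×3376
Column B: 1800×0 + x×2715 + (z_c − 1800 − 0 − x)×3376
The z_c×3376 term appears on both sides and cancels. Collect the known terms of each column as K = Σ(ρt)_known − 3376 × (depth of known layers): K_A = 100612272 − 3376×35678 = −19836656; K_B = 0 − 3376×(1800 + 0) = −6076800.
Balance: K_A = K_B − x×(3376 − 2715), so x = (K_B − K_A)/(3376 − 2715) = 13759900/661 = 20800 m.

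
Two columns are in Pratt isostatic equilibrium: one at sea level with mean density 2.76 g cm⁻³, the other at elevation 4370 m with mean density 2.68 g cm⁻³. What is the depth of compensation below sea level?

146000 m

ρ_ref D = ρ (D + h) → D (ρ_ref − ρ) = ρ h.
D = ρ h/(ρ_ref − ρ) = 2.68 × 4370 m/(2.76 − 2.68) = 146000 m.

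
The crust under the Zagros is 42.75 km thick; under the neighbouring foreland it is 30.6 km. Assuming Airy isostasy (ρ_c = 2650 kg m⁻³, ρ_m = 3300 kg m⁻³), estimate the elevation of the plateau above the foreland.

2.39 km

Excess crust Δ = 42.75 km − 30.6 km = 12.15 km, split between elevation h and root r with h + r = Δ.
Airy balance ρ_c h = (ρ_m − ρ_c) r gives r = h ρ_c/(ρ_m − ρ_c), so h (1 + ρ_c/(ρ_m − ρ_c)) = Δ, i.e. h = Δ (ρ_m − ρ_c)/ρ_m.
h = 12.15 km × 650/3300 = 2.39 km.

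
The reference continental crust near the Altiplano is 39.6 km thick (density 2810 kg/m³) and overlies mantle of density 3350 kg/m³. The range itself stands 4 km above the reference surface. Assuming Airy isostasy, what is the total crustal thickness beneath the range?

Root depth r = h ρ_c / (ρ_m − ρ_c) = 4 km × 2810 / 540 = 20.81 km.
Total thickness = T + h + r = 39.6 km + 4 km + 20.81 km = 64.4 km.

64.4 km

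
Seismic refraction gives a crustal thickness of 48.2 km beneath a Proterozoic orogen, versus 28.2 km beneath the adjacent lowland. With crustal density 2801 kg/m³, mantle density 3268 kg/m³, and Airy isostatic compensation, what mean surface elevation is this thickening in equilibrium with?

Excess crust Δ = 48.2 km − 28.2 km = 20 km, split between elevation h and root r with h + r = Δ.
Airy balance ρ_c h = (ρ_m − ρ_c) r gives r = h ρ_c/(ρ_m − ρ_c), so h (1 + ρ_c/(ρ_m − ρ_c)) = Δ, i.e. h = Δ (ρ_m − ρ_c)/ρ_m.
h = 20 km × 467/3268 = 2.86 km.

2.86 km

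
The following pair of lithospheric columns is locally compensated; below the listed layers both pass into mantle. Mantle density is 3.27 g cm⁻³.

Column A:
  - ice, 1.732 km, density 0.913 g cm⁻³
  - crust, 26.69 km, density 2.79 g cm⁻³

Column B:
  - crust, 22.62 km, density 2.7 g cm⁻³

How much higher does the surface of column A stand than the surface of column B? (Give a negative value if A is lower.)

For any compensation level in the mantle, the mantle terms cancel and isostasy reduces to e = (Σt_A − Σt_B) − (Σ(ρt)_A − Σ(ρt)_B) / ρ_m.
Σt_A = 28.422 km; Σt_B = 22.62 km; Σ(ρt)_A = 76.046416; Σ(ρt)_B = 61.074 (in km·g cm⁻³).
e = (28.422 − 22.62) − (76.046416 − 61.074) / 3.27 = 1.22 km.

1.22 km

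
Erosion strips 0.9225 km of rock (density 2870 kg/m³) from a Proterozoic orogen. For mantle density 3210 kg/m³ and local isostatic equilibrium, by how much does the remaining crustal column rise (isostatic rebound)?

Unloading: uplift u = e ρ_c/ρ_m = 0.9225 km × 2870/3210 = 0.825 km.

0.825 km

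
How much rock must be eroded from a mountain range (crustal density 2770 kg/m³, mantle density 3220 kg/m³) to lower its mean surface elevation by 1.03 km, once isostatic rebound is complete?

Net drop Δ = e − u = e − e ρ_c/ρ_m = e (ρ_m − ρ_c)/ρ_m.
e = Δ ρ_m/(ρ_m − ρ_c) = 1.03 km × 3220/450 = 7.37 km.

7.37 km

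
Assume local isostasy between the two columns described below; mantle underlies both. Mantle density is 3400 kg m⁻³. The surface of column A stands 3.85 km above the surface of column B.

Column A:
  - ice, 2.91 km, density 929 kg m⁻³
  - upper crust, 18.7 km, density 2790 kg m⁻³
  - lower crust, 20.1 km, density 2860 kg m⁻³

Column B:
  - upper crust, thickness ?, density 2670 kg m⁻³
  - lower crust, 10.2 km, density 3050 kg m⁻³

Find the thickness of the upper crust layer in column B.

17.5 km

Take the compensation level at the base of the deeper column (depth z_c below the surface of column A) and equate Σ ρ_i t_i down to z_c; mantle fills any gap and the z_c terms cancel.
Column A: 2.91×929 + 18.7×2790 + 20.1×2860 + (z_c − 41.71)×3400
Column B: 3.85×0 + x×2670 + 10.2×3050 + (z_c − 3.85 − 10.2 − x)×3400
The z_c×3400 term appears on both sides and cancels. Collect the known terms of each column as K = Σ(ρt)_known − 3400 × (depth of known layers): K_A = 112362.39 − 3400×41.71 = −29451.61; K_B = 31110 − 3400×(3.85 + 10.2) = −16660.
Balance: K_A = K_B − x×(3400 − 2670), so x = (K_B − K_A)/(3400 − 2670) = 12791.6/730 = 17.5 km.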